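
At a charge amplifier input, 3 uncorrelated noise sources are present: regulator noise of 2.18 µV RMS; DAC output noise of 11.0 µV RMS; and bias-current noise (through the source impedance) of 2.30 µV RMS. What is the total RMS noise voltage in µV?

Uncorrelated sources add in power (mean-square): V_tot = √(ΣV_i²)
V_tot = √[(2.18×10⁻⁶)² + (1.10×10⁻⁵)² + (2.30×10⁻⁶)²] = 1.14×10⁻⁵ V = 11.4 µV

11.4 µV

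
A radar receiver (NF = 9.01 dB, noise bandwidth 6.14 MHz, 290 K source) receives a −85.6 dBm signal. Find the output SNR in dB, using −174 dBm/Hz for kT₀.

Noise floor: N = −174 + 10 log₁₀(B) + NF
10 log₁₀(6.14×10⁶) = 67.88 dB
N = −174 + 67.88 + 9.01 = −97.11 dBm
SNR = P_sig − N = −85.6 − (−97.11) = 11.51 dB → 11.5 dB

11.5 dB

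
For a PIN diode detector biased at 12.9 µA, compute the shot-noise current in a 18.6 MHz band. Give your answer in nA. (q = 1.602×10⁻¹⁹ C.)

8.77 nA

I_n = √(2qI·B)
2qI·B = 2 × 1.602×10⁻¹⁹ × 1.29×10⁻⁵ × 1.86×10⁷ = 7.69×10⁻¹⁷ A²
I_n = √(7.69×10⁻¹⁷) = 8.77×10⁻⁹ A = 8.77 nA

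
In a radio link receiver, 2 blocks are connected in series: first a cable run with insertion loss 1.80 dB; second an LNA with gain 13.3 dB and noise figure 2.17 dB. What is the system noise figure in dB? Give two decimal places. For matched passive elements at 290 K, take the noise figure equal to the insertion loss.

Convert to linear (a loss of L dB is a gain of −L dB): F_i = 10^(NF_i/10), G_i = 10^(G_i,dB/10)
  Stage 1: F_1 = 10^(1.80/10) = 1.514, G_1 = 10^(−1.80/10) = 0.6607
  Stage 2: F_2 = 10^(2.17/10) = 1.648, G_2 = 10^(13.3/10) = 21.38
Friis cascade:
  F = 1.514 + (1.648 − 1)/0.6607 = 2.495
NF = 10 log₁₀(2.495) = 3.97 dB

3.97 dB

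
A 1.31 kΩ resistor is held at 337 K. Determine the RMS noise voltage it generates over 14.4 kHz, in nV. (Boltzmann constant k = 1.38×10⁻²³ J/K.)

592 nV

V_n = √(4kTRB)
4kTRB = 4 × 1.38×10⁻²³ × 337 × 1.31×10³ × 1.44×10⁴ = 3.51×10⁻¹³ V²
V_n = √(3.51×10⁻¹³) = 5.92×10⁻⁷ V = 592 nV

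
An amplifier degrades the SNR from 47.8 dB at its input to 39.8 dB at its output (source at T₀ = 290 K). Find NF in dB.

NF (dB) = SNR_in(dB) − SNR_out(dB) when the source is at T₀
NF = 47.8 − 39.8 = 8.0 dB

8.0 dB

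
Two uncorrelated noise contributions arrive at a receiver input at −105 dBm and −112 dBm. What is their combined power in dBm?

Convert to linear, add, convert back:
P₁ = 3.16×10⁻¹⁴ W, P₂ = 6.31×10⁻¹⁵ W
P_tot = 3.79×10⁻¹⁴ W → 10 log₁₀(P_tot / 10⁻³) = −104.2 dBm

−104.2 dBm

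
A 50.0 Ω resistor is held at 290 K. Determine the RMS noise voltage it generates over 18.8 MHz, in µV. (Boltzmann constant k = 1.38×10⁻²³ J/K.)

V_n = √(4kTRB)
4kTRB = 4 × 1.38×10⁻²³ × 290 × 5.00×10¹ × 1.88×10⁷ = 1.50×10⁻¹¹ V²
V_n = √(1.50×10⁻¹¹) = 3.88×10⁻⁶ V = 3.88 µV

3.88 µV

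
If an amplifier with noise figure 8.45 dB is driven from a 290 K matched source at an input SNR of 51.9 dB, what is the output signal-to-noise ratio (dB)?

By definition F = SNR_in/SNR_out, so in dB: SNR_out = SNR_in − NF
SNR_out = 51.9 − 8.45 = 43.45 dB

43.45 dB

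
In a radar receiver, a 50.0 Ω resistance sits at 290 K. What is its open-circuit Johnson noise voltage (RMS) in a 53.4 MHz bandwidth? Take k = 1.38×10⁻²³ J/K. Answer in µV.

V_n = √(4kTRB)
4kTRB = 4 × 1.38×10⁻²³ × 290 × 5.00×10¹ × 5.34×10⁷ = 4.27×10⁻¹¹ V²
V_n = √(4.27×10⁻¹¹) = 6.54×10⁻⁶ V = 6.54 µV

6.54 µV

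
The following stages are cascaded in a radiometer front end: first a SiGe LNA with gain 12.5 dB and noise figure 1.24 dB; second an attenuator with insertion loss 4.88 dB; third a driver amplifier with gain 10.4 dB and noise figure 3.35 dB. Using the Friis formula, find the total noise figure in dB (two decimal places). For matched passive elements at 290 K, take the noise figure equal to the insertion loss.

Convert to linear (a loss of L dB is a gain of −L dB): F_i = 10^(NF_i/10), G_i = 10^(G_i,dB/10)
  Stage 1: F_1 = 10^(1.24/10) = 1.330, G_1 = 10^(12.5/10) = 17.78
  Stage 2: F_2 = 10^(4.88/10) = 3.076, G_2 = 10^(−4.88/10) = 0.3251
  Stage 3: F_3 = 10^(3.35/10) = 2.163, G_3 = 10^(10.4/10) = 10.96
Friis cascade:
  F = 1.330 + (3.076 − 1)/17.78 + (2.163 − 1)/5.781 = 1.648
NF = 10 log₁₀(1.648) = 2.17 dB

2.17 dB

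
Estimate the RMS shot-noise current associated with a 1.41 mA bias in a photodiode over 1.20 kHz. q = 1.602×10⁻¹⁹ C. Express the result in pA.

736 pA

I_n = √(2qI·B)
2qI·B = 2 × 1.602×10⁻¹⁹ × 1.41×10⁻³ × 1.20×10³ = 5.42×10⁻¹⁹ A²
I_n = √(5.42×10⁻¹⁹) = 7.36×10⁻¹⁰ A = 736 pA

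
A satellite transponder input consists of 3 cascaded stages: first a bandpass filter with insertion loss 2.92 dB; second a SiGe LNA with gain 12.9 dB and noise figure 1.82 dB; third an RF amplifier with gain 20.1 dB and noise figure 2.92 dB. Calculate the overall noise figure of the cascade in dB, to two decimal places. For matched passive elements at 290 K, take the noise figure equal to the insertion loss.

4.88 dB

Convert to linear (a loss of L dB is a gain of −L dB): F_i = 10^(NF_i/10), G_i = 10^(G_i,dB/10)
  Stage 1: F_1 = 10^(2.92/10) = 1.959, G_1 = 10^(−2.92/10) = 0.5105
  Stage 2: F_2 = 10^(1.82/10) = 1.521, G_2 = 10^(12.9/10) = 19.50
  Stage 3: F_3 = 10^(2.92/10) = 1.959, G_3 = 10^(20.1/10) = 102.3
Friis cascade:
  F = 1.959 + (1.521 − 1)/0.5105 + (1.959 − 1)/9.954 = 3.075
NF = 10 log₁₀(3.075) = 4.88 dB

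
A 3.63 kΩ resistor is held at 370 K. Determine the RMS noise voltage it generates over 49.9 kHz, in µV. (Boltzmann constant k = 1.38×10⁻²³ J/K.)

V_n = √(4kTRB)
4kTRB = 4 × 1.38×10⁻²³ × 370 × 3.63×10³ × 4.99×10⁴ = 3.70×10⁻¹² V²
V_n = √(3.70×10⁻¹²) = 1.92×10⁻⁶ V = 1.92 µV

1.92 µV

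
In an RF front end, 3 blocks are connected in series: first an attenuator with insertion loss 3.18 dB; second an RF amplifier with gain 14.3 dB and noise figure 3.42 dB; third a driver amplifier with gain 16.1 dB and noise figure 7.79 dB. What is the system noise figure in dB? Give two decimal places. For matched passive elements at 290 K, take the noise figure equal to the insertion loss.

Convert to linear (a loss of L dB is a gain of −L dB): F_i = 10^(NF_i/10), G_i = 10^(G_i,dB/10)
  Stage 1: F_1 = 10^(3.18/10) = 2.080, G_1 = 10^(−3.18/10) = 0.4808
  Stage 2: F_2 = 10^(3.42/10) = 2.198, G_2 = 10^(14.3/10) = 26.92
  Stage 3: F_3 = 10^(7.79/10) = 6.012, G_3 = 10^(16.1/10) = 40.74
Friis cascade:
  F = 2.080 + (2.198 − 1)/0.4808 + (6.012 − 1)/12.94 = 4.958
NF = 10 log₁₀(4.958) = 6.95 dB

6.95 dB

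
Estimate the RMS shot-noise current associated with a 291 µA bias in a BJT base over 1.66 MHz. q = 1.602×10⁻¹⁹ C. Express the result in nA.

I_n = √(2qI·B)
2qI·B = 2 × 1.602×10⁻¹⁹ × 2.91×10⁻⁴ × 1.66×10⁶ = 1.55×10⁻¹⁶ A²
I_n = √(1.55×10⁻¹⁶) = 1.24×10⁻⁸ A = 12.4 nA

12.4 nA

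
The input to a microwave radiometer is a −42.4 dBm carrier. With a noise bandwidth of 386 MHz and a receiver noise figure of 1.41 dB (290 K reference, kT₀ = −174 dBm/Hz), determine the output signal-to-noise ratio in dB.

Noise floor: N = −174 + 10 log₁₀(B) + NF
10 log₁₀(3.86×10⁸) = 85.87 dB
N = −174 + 85.87 + 1.41 = −86.72 dBm
SNR = P_sig − N = −42.4 − (−86.72) = 44.32 dB → 44.3 dB

44.3 dB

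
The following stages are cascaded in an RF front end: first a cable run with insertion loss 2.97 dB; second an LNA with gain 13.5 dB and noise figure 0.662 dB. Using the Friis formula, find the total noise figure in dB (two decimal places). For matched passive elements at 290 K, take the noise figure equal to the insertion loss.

Convert to linear (a loss of L dB is a gain of −L dB): F_i = 10^(NF_i/10), G_i = 10^(G_i,dB/10)
  Stage 1: F_1 = 10^(2.97/10) = 1.982, G_1 = 10^(−2.97/10) = 0.5047
  Stage 2: F_2 = 10^(0.662/10) = 1.165, G_2 = 10^(13.5/10) = 22.39
Friis cascade:
  F = 1.982 + (1.165 − 1)/0.5047 = 2.308
NF = 10 log₁₀(2.308) = 3.63 dB

3.63 dB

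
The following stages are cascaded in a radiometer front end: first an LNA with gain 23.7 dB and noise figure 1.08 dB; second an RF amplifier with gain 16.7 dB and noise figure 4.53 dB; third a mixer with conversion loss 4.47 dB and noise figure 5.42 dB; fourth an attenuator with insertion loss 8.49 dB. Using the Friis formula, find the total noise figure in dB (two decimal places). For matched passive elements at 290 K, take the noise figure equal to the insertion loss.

Convert to linear (a loss of L dB is a gain of −L dB): F_i = 10^(NF_i/10), G_i = 10^(G_i,dB/10)
  Stage 1: F_1 = 10^(1.08/10) = 1.282, G_1 = 10^(23.7/10) = 234.4
  Stage 2: F_2 = 10^(4.53/10) = 2.838, G_2 = 10^(16.7/10) = 46.77
  Stage 3: F_3 = 10^(5.42/10) = 3.483, G_3 = 10^(−4.47/10) = 0.3573
  Stage 4: F_4 = 10^(8.49/10) = 7.063, G_4 = 10^(−8.49/10) = 0.1416
Friis cascade:
  F = 1.282 + (2.838 − 1)/234.4 + (3.483 − 1)/1.096×10⁴ + (7.063 − 1)/3917 = 1.292
NF = 10 log₁₀(1.292) = 1.11 dB

1.11 dB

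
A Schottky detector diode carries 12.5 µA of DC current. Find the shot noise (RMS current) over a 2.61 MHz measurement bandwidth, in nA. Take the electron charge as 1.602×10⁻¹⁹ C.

3.23 nA

I_n = √(2qI·B)
2qI·B = 2 × 1.602×10⁻¹⁹ × 1.25×10⁻⁵ × 2.61×10⁶ = 1.05×10⁻¹⁷ A²
I_n = √(1.05×10⁻¹⁷) = 3.23×10⁻⁹ A = 3.23 nA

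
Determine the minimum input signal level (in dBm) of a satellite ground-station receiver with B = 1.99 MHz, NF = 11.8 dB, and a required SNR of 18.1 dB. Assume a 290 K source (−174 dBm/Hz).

Sensitivity = −174 + 10 log₁₀(B) + NF + SNR_min
= −174 + 62.99 + 11.8 + 18.1
= −81.11 dBm → −81.1 dBm

−81.1 dBm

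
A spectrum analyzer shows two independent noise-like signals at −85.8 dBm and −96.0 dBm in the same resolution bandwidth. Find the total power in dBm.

−85.4 dBm

Convert to linear, add, convert back:
P₁ = 2.63×10⁻¹² W, P₂ = 2.51×10⁻¹³ W
P_tot = 2.88×10⁻¹² W → 10 log₁₀(P_tot / 10⁻³) = −85.4 dBm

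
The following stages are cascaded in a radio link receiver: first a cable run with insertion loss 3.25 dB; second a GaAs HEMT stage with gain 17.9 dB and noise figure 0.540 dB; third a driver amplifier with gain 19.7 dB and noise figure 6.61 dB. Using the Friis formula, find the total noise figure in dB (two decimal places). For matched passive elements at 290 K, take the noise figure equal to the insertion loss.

4.01 dB

Convert to linear (a loss of L dB is a gain of −L dB): F_i = 10^(NF_i/10), G_i = 10^(G_i,dB/10)
  Stage 1: F_1 = 10^(3.25/10) = 2.113, G_1 = 10^(−3.25/10) = 0.4732
  Stage 2: F_2 = 10^(0.540/10) = 1.132, G_2 = 10^(17.9/10) = 61.66
  Stage 3: F_3 = 10^(6.61/10) = 4.581, G_3 = 10^(19.7/10) = 93.33
Friis cascade:
  F = 2.113 + (1.132 − 1)/0.4732 + (4.581 − 1)/29.17 = 2.516
NF = 10 log₁₀(2.516) = 4.01 dB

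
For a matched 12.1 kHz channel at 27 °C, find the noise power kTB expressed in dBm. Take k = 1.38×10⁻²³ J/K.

−133.0 dBm

T = 27 °C + 273.15 = 300.15 K
P_n = kTB = 1.38×10⁻²³ × 300.15 × 1.21×10⁴ = 5.01×10⁻¹⁷ W
In dBm: 10 log₁₀(5.01×10⁻¹⁷ / 10⁻³) = −133.0 dBm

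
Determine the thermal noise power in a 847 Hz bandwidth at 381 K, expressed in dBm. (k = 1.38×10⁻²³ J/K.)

−143.5 dBm

P_n = kTB = 1.38×10⁻²³ × 381 × 8.47×10² = 4.45×10⁻¹⁸ W
In dBm: 10 log₁₀(4.45×10⁻¹⁸ / 10⁻³) = −143.5 dBm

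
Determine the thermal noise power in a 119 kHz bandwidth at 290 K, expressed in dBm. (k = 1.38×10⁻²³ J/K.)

−123.2 dBm

P_n = kTB = 1.38×10⁻²³ × 290 × 1.19×10⁵ = 4.76×10⁻¹⁶ W
In dBm: 10 log₁₀(4.76×10⁻¹⁶ / 10⁻³) = −123.2 dBm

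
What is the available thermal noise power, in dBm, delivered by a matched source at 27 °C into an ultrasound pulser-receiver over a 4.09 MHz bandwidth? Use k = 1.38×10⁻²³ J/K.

−107.7 dBm

T = 27 °C + 273.15 = 300.15 K
P_n = kTB = 1.38×10⁻²³ × 300.15 × 4.09×10⁶ = 1.69×10⁻¹⁴ W
In dBm: 10 log₁₀(1.69×10⁻¹⁴ / 10⁻³) = −107.7 dBm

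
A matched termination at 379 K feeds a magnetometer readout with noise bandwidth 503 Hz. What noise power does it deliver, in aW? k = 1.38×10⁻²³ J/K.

P_n = kTB = 1.38×10⁻²³ × 379 × 5.03×10² = 2.63×10⁻¹⁸ W = 2.63 aW

2.63 aW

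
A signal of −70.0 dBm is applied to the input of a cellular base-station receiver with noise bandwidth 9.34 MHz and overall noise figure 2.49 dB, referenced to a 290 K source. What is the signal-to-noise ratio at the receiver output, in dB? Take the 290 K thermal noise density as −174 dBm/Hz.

31.8 dB

Noise floor: N = −174 + 10 log₁₀(B) + NF
10 log₁₀(9.34×10⁶) = 69.7 dB
N = −174 + 69.7 + 2.49 = −101.81 dBm
SNR = P_sig − N = −70.0 − (−101.81) = 31.81 dB → 31.8 dB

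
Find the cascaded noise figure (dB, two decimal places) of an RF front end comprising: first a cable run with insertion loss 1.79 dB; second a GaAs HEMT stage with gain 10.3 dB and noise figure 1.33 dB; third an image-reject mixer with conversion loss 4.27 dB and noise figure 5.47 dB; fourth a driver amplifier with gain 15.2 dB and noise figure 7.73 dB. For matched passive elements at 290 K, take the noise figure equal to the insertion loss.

6.30 dB

Convert to linear (a loss of L dB is a gain of −L dB): F_i = 10^(NF_i/10), G_i = 10^(G_i,dB/10)
  Stage 1: F_1 = 10^(1.79/10) = 1.510, G_1 = 10^(−1.79/10) = 0.6622
  Stage 2: F_2 = 10^(1.33/10) = 1.358, G_2 = 10^(10.3/10) = 10.72
  Stage 3: F_3 = 10^(5.47/10) = 3.524, G_3 = 10^(−4.27/10) = 0.3741
  Stage 4: F_4 = 10^(7.73/10) = 5.929, G_4 = 10^(15.2/10) = 33.11
Friis cascade:
  F = 1.510 + (1.358 − 1)/0.6622 + (3.524 − 1)/7.096 + (5.929 − 1)/2.655 = 4.264
NF = 10 log₁₀(4.264) = 6.30 dB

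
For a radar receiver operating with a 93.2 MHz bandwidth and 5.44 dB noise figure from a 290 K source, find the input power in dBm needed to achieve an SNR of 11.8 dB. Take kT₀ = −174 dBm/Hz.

−77.1 dBm

Sensitivity = −174 + 10 log₁₀(B) + NF + SNR_min
= −174 + 79.69 + 5.44 + 11.8
= −77.07 dBm → −77.1 dBm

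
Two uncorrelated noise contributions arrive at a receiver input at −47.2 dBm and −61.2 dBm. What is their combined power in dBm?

−47.0 dBm

Convert to linear, add, convert back:
P₁ = 1.91×10⁻⁸ W, P₂ = 7.59×10⁻¹⁰ W
P_tot = 1.98×10⁻⁸ W → 10 log₁₀(P_tot / 10⁻³) = −47.0 dBm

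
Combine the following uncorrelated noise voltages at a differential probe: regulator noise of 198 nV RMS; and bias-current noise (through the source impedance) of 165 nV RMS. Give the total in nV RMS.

258 nV

Uncorrelated sources add in power (mean-square): V_tot = √(ΣV_i²)
V_tot = √[(1.98×10⁻⁷)² + (1.65×10⁻⁷)²] = 2.58×10⁻⁷ V = 258 nV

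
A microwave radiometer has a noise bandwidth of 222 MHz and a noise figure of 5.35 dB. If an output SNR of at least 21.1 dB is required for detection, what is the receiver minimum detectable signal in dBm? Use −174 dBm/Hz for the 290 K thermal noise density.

Sensitivity = −174 + 10 log₁₀(B) + NF + SNR_min
= −174 + 83.46 + 5.35 + 21.1
= −64.09 dBm → −64.1 dBm

−64.1 dBm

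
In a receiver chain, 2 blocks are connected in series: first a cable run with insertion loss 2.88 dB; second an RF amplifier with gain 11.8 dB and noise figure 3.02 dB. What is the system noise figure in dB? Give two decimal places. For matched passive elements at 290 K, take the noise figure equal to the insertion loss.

Convert to linear (a loss of L dB is a gain of −L dB): F_i = 10^(NF_i/10), G_i = 10^(G_i,dB/10)
  Stage 1: F_1 = 10^(2.88/10) = 1.941, G_1 = 10^(−2.88/10) = 0.5152
  Stage 2: F_2 = 10^(3.02/10) = 2.004, G_2 = 10^(11.8/10) = 15.14
Friis cascade:
  F = 1.941 + (2.004 − 1)/0.5152 = 3.890
NF = 10 log₁₀(3.890) = 5.90 dB

5.90 dB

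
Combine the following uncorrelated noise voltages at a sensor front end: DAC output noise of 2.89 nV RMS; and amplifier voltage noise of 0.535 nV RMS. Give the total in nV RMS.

2.94 nV

Uncorrelated sources add in power (mean-square): V_tot = √(ΣV_i²)
V_tot = √[(2.89×10⁻⁹)² + (5.35×10⁻¹⁰)²] = 2.94×10⁻⁹ V = 2.94 nV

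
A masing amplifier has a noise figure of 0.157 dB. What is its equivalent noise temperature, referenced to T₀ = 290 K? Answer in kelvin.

10.7 K

F = 10^(0.157/10) = 1.03681
T_e = (F − 1)·T₀ = (1.03681 − 1) × 290 = 10.7 K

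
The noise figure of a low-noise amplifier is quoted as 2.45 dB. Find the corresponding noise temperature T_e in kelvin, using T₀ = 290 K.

F = 10^(2.45/10) = 1.75792
T_e = (F − 1)·T₀ = (1.75792 − 1) × 290 = 220 K

220 K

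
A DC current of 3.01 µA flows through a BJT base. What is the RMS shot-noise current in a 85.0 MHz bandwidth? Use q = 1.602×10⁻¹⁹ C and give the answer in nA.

9.05 nA

I_n = √(2qI·B)
2qI·B = 2 × 1.602×10⁻¹⁹ × 3.01×10⁻⁶ × 8.50×10⁷ = 8.20×10⁻¹⁷ A²
I_n = √(8.20×10⁻¹⁷) = 9.05×10⁻⁹ A = 9.05 nA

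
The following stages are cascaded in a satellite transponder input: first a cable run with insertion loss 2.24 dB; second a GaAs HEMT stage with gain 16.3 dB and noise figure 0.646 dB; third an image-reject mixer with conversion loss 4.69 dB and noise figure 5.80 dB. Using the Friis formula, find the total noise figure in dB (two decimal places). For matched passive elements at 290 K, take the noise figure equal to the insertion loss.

3.13 dB

Convert to linear (a loss of L dB is a gain of −L dB): F_i = 10^(NF_i/10), G_i = 10^(G_i,dB/10)
  Stage 1: F_1 = 10^(2.24/10) = 1.675, G_1 = 10^(−2.24/10) = 0.5970
  Stage 2: F_2 = 10^(0.646/10) = 1.160, G_2 = 10^(16.3/10) = 42.66
  Stage 3: F_3 = 10^(5.80/10) = 3.802, G_3 = 10^(−4.69/10) = 0.3396
Friis cascade:
  F = 1.675 + (1.160 − 1)/0.5970 + (3.802 − 1)/25.47 = 2.054
NF = 10 log₁₀(2.054) = 3.13 dB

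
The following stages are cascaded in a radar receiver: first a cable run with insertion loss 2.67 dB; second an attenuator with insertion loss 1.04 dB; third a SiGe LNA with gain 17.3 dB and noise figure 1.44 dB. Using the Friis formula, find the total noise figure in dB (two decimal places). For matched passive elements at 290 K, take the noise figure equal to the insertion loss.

Convert to linear (a loss of L dB is a gain of −L dB): F_i = 10^(NF_i/10), G_i = 10^(G_i,dB/10)
  Stage 1: F_1 = 10^(2.67/10) = 1.849, G_1 = 10^(−2.67/10) = 0.5408
  Stage 2: F_2 = 10^(1.04/10) = 1.271, G_2 = 10^(−1.04/10) = 0.7870
  Stage 3: F_3 = 10^(1.44/10) = 1.393, G_3 = 10^(17.3/10) = 53.70
Friis cascade:
  F = 1.849 + (1.271 − 1)/0.5408 + (1.393 − 1)/0.4256 = 3.273
NF = 10 log₁₀(3.273) = 5.15 dB

5.15 dB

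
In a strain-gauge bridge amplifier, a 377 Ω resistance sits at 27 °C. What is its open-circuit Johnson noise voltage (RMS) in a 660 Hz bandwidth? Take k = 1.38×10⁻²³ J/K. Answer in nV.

64.2 nV

T = 27 °C + 273.15 = 300.15 K
V_n = √(4kTRB)
4kTRB = 4 × 1.38×10⁻²³ × 300.15 × 3.77×10² × 6.60×10² = 4.12×10⁻¹⁵ V²
V_n = √(4.12×10⁻¹⁵) = 6.42×10⁻⁸ V = 64.2 nV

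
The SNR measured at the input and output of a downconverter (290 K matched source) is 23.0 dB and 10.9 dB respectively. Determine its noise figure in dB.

12.1 dB

NF (dB) = SNR_in(dB) − SNR_out(dB) when the source is at T₀
NF = 23.0 − 10.9 = 12.1 dB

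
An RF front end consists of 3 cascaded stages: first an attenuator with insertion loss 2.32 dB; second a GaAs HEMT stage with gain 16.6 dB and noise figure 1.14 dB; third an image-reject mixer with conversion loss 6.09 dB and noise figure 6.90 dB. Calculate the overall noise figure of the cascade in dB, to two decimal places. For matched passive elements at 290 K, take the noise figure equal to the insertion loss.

Convert to linear (a loss of L dB is a gain of −L dB): F_i = 10^(NF_i/10), G_i = 10^(G_i,dB/10)
  Stage 1: F_1 = 10^(2.32/10) = 1.706, G_1 = 10^(−2.32/10) = 0.5861
  Stage 2: F_2 = 10^(1.14/10) = 1.300, G_2 = 10^(16.6/10) = 45.71
  Stage 3: F_3 = 10^(6.90/10) = 4.898, G_3 = 10^(−6.09/10) = 0.2460
Friis cascade:
  F = 1.706 + (1.300 − 1)/0.5861 + (4.898 − 1)/26.79 = 2.364
NF = 10 log₁₀(2.364) = 3.74 dB

3.74 dB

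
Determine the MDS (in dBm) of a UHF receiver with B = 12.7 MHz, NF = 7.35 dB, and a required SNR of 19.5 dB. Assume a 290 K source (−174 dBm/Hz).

−76.1 dBm

Sensitivity = −174 + 10 log₁₀(B) + NF + SNR_min
= −174 + 71.04 + 7.35 + 19.5
= −76.11 dBm → −76.1 dBm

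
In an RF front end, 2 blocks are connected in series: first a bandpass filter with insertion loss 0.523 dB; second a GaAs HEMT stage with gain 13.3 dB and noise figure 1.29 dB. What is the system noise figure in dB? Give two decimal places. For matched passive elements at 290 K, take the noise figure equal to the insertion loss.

Convert to linear (a loss of L dB is a gain of −L dB): F_i = 10^(NF_i/10), G_i = 10^(G_i,dB/10)
  Stage 1: F_1 = 10^(0.523/10) = 1.128, G_1 = 10^(−0.523/10) = 0.8865
  Stage 2: F_2 = 10^(1.29/10) = 1.346, G_2 = 10^(13.3/10) = 21.38
Friis cascade:
  F = 1.128 + (1.346 − 1)/0.8865 = 1.518
NF = 10 log₁₀(1.518) = 1.81 dB

1.81 dB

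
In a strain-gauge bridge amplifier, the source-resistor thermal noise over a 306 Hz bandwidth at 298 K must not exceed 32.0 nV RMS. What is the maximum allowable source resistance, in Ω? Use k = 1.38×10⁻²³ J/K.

Johnson–Nyquist: V_n = √(4kTRB) ⇒ R = V_n² / (4kTB)
4kTB = 4 × 1.38×10⁻²³ × 298 × 3.06×10² = 5.03×10⁻¹⁸
R = (3.20×10⁻⁸)² / 5.03×10⁻¹⁸ = 2.03×10² Ω = 203 Ω

203 Ω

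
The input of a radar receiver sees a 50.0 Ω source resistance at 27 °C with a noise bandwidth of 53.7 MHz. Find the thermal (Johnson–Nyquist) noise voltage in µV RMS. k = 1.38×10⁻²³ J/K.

6.67 µV

T = 27 °C + 273.15 = 300.15 K
V_n = √(4kTRB)
4kTRB = 4 × 1.38×10⁻²³ × 300.15 × 5.00×10¹ × 5.37×10⁷ = 4.45×10⁻¹¹ V²
V_n = √(4.45×10⁻¹¹) = 6.67×10⁻⁶ V = 6.67 µV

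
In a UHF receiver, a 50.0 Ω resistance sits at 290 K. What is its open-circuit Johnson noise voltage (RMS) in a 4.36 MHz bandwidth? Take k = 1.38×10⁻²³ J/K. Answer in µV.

1.87 µV

V_n = √(4kTRB)
4kTRB = 4 × 1.38×10⁻²³ × 290 × 5.00×10¹ × 4.36×10⁶ = 3.49×10⁻¹² V²
V_n = √(3.49×10⁻¹²) = 1.87×10⁻⁶ V = 1.87 µV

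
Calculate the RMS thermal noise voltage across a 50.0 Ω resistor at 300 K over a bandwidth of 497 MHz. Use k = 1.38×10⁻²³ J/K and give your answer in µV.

20.3 µV

V_n = √(4kTRB)
4kTRB = 4 × 1.38×10⁻²³ × 300 × 5.00×10¹ × 4.97×10⁸ = 4.12×10⁻¹⁰ V²
V_n = √(4.12×10⁻¹⁰) = 2.03×10⁻⁵ V = 20.3 µV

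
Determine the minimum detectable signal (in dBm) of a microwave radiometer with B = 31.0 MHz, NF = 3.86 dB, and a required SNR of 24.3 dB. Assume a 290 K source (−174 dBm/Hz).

−70.9 dBm

Sensitivity = −174 + 10 log₁₀(B) + NF + SNR_min
= −174 + 74.91 + 3.86 + 24.3
= −70.93 dBm → −70.9 dBm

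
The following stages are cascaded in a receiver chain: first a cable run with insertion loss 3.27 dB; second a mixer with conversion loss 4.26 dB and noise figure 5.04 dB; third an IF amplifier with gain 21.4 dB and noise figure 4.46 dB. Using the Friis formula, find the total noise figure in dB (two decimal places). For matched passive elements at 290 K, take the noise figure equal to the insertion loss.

12.29 dB

Convert to linear (a loss of L dB is a gain of −L dB): F_i = 10^(NF_i/10), G_i = 10^(G_i,dB/10)
  Stage 1: F_1 = 10^(3.27/10) = 2.123, G_1 = 10^(−3.27/10) = 0.4710
  Stage 2: F_2 = 10^(5.04/10) = 3.192, G_2 = 10^(−4.26/10) = 0.3750
  Stage 3: F_3 = 10^(4.46/10) = 2.793, G_3 = 10^(21.4/10) = 138.0
Friis cascade:
  F = 2.123 + (3.192 − 1)/0.4710 + (2.793 − 1)/0.1766 = 16.93
NF = 10 log₁₀(16.93) = 12.29 dB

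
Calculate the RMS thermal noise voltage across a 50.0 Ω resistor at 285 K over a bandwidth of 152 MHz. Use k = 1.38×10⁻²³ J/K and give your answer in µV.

10.9 µV

V_n = √(4kTRB)
4kTRB = 4 × 1.38×10⁻²³ × 285 × 5.00×10¹ × 1.52×10⁸ = 1.20×10⁻¹⁰ V²
V_n = √(1.20×10⁻¹⁰) = 1.09×10⁻⁵ V = 10.9 µV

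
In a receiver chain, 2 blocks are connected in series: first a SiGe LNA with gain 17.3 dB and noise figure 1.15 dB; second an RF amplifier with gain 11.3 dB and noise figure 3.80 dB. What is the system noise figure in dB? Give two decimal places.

1.24 dB

Convert to linear (a loss of L dB is a gain of −L dB): F_i = 10^(NF_i/10), G_i = 10^(G_i,dB/10)
  Stage 1: F_1 = 10^(1.15/10) = 1.303, G_1 = 10^(17.3/10) = 53.70
  Stage 2: F_2 = 10^(3.80/10) = 2.399, G_2 = 10^(11.3/10) = 13.49
Friis cascade:
  F = 1.303 + (2.399 − 1)/53.70 = 1.329
NF = 10 log₁₀(1.329) = 1.24 dB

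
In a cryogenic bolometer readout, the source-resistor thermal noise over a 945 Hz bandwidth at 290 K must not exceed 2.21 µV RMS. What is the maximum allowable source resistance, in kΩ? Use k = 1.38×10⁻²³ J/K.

Johnson–Nyquist: V_n = √(4kTRB) ⇒ R = V_n² / (4kTB)
4kTB = 4 × 1.38×10⁻²³ × 290 × 9.45×10² = 1.51×10⁻¹⁷
R = (2.21×10⁻⁶)² / 1.51×10⁻¹⁷ = 3.23×10⁵ Ω = 323 kΩ

323 kΩ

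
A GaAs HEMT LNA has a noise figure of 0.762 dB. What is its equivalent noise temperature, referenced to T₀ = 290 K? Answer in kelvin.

F = 10^(0.762/10) = 1.19179
T_e = (F − 1)·T₀ = (1.19179 − 1) × 290 = 55.6 K

55.6 K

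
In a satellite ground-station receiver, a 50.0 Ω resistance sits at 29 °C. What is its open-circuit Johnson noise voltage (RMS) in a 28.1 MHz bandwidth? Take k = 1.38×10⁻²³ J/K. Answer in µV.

T = 29 °C + 273.15 = 302.15 K
V_n = √(4kTRB)
4kTRB = 4 × 1.38×10⁻²³ × 302.15 × 5.00×10¹ × 2.81×10⁷ = 2.34×10⁻¹¹ V²
V_n = √(2.34×10⁻¹¹) = 4.84×10⁻⁶ V = 4.84 µV

4.84 µV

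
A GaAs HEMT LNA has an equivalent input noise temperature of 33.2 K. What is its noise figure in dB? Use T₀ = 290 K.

F = 1 + T_e/T₀ = 1 + 33.2/290 = 1.11448
NF = 10 log₁₀(1.11448) = 0.471 dB

0.471 dB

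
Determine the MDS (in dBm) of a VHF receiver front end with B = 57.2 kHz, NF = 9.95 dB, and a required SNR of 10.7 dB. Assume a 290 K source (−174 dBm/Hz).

Sensitivity = −174 + 10 log₁₀(B) + NF + SNR_min
= −174 + 47.57 + 9.95 + 10.7
= −105.78 dBm → −105.8 dBm

−105.8 dBm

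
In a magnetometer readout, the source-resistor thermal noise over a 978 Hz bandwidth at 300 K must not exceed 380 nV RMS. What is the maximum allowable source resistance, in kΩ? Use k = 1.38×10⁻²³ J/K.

8.92 kΩ

Johnson–Nyquist: V_n = √(4kTRB) ⇒ R = V_n² / (4kTB)
4kTB = 4 × 1.38×10⁻²³ × 300 × 9.78×10² = 1.62×10⁻¹⁷
R = (3.80×10⁻⁷)² / 1.62×10⁻¹⁷ = 8.92×10³ Ω = 8.92 kΩ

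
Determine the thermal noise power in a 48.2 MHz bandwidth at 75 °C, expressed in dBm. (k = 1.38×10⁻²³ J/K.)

−96.4 dBm

T = 75 °C + 273.15 = 348.15 K
P_n = kTB = 1.38×10⁻²³ × 348.15 × 4.82×10⁷ = 2.32×10⁻¹³ W
In dBm: 10 log₁₀(2.32×10⁻¹³ / 10⁻³) = −96.4 dBm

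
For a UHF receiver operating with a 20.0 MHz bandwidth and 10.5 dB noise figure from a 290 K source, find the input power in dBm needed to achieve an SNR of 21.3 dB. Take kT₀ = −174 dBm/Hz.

−69.2 dBm

Sensitivity = −174 + 10 log₁₀(B) + NF + SNR_min
= −174 + 73.01 + 10.5 + 21.3
= −69.19 dBm → −69.2 dBm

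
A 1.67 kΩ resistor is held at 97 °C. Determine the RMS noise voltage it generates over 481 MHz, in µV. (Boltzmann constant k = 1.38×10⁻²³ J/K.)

T = 97 °C + 273.15 = 370.15 K
V_n = √(4kTRB)
4kTRB = 4 × 1.38×10⁻²³ × 370.15 × 1.67×10³ × 4.81×10⁸ = 1.64×10⁻⁸ V²
V_n = √(1.64×10⁻⁸) = 1.28×10⁻⁴ V = 128 µV

128 µV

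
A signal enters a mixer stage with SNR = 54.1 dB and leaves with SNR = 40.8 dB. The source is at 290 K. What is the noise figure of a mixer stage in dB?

13.3 dB

NF (dB) = SNR_in(dB) − SNR_out(dB) when the source is at T₀
NF = 54.1 − 40.8 = 13.3 dB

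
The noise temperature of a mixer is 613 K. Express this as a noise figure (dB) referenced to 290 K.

F = 1 + T_e/T₀ = 1 + 613/290 = 3.11379
NF = 10 log₁₀(3.11379) = 4.93 dB

4.93 dB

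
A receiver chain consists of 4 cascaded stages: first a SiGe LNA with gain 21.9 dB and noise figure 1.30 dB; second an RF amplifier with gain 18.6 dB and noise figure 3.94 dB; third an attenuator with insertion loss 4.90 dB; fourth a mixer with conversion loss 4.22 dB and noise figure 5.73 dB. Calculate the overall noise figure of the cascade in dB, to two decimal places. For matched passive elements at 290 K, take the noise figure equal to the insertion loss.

Convert to linear (a loss of L dB is a gain of −L dB): F_i = 10^(NF_i/10), G_i = 10^(G_i,dB/10)
  Stage 1: F_1 = 10^(1.30/10) = 1.349, G_1 = 10^(21.9/10) = 154.9
  Stage 2: F_2 = 10^(3.94/10) = 2.477, G_2 = 10^(18.6/10) = 72.44
  Stage 3: F_3 = 10^(4.90/10) = 3.090, G_3 = 10^(−4.90/10) = 0.3236
  Stage 4: F_4 = 10^(5.73/10) = 3.741, G_4 = 10^(−4.22/10) = 0.3784
Friis cascade:
  F = 1.349 + (2.477 − 1)/154.9 + (3.090 − 1)/1.122×10⁴ + (3.741 − 1)/3631 = 1.359
NF = 10 log₁₀(1.359) = 1.33 dB

1.33 dB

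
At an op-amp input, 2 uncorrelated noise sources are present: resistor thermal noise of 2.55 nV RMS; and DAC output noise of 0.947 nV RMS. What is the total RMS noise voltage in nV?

Uncorrelated sources add in power (mean-square): V_tot = √(ΣV_i²)
V_tot = √[(2.55×10⁻⁹)² + (9.47×10⁻¹⁰)²] = 2.72×10⁻⁹ V = 2.72 nV

2.72 nV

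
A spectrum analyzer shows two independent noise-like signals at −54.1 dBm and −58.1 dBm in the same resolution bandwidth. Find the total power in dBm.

Convert to linear, add, convert back:
P₁ = 3.89×10⁻⁹ W, P₂ = 1.55×10⁻⁹ W
P_tot = 5.44×10⁻⁹ W → 10 log₁₀(P_tot / 10⁻³) = −52.6 dBm

−52.6 dBm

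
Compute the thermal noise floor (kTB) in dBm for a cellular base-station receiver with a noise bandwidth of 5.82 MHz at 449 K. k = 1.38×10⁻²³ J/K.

P_n = kTB = 1.38×10⁻²³ × 449 × 5.82×10⁶ = 3.61×10⁻¹⁴ W
In dBm: 10 log₁₀(3.61×10⁻¹⁴ / 10⁻³) = −104.4 dBm

−104.4 dBm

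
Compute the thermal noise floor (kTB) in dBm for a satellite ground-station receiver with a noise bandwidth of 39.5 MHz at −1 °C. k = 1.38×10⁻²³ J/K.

T = −1 °C + 273.15 = 272.15 K
P_n = kTB = 1.38×10⁻²³ × 272.15 × 3.95×10⁷ = 1.48×10⁻¹³ W
In dBm: 10 log₁₀(1.48×10⁻¹³ / 10⁻³) = −98.3 dBm

−98.3 dBm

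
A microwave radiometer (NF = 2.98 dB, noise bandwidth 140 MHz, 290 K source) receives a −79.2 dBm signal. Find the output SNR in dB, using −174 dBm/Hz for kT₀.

Noise floor: N = −174 + 10 log₁₀(B) + NF
10 log₁₀(1.40×10⁸) = 81.46 dB
N = −174 + 81.46 + 2.98 = −89.56 dBm
SNR = P_sig − N = −79.2 − (−89.56) = 10.36 dB → 10.4 dB

10.4 dB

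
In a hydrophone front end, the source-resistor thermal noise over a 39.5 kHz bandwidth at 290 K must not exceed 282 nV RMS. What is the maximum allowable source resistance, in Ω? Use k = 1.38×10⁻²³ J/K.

Johnson–Nyquist: V_n = √(4kTRB) ⇒ R = V_n² / (4kTB)
4kTB = 4 × 1.38×10⁻²³ × 290 × 3.95×10⁴ = 6.32×10⁻¹⁶
R = (2.82×10⁻⁷)² / 6.32×10⁻¹⁶ = 1.26×10² Ω = 126 Ω

126 Ω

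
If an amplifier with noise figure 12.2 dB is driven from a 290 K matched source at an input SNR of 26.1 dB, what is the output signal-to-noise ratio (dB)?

By definition F = SNR_in/SNR_out, so in dB: SNR_out = SNR_in − NF
SNR_out = 26.1 − 12.2 = 13.9 dB

13.9 dB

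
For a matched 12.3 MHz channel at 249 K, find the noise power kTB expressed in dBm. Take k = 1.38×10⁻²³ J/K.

−103.7 dBm

P_n = kTB = 1.38×10⁻²³ × 249 × 1.23×10⁷ = 4.23×10⁻¹⁴ W
In dBm: 10 log₁₀(4.23×10⁻¹⁴ / 10⁻³) = −103.7 dBm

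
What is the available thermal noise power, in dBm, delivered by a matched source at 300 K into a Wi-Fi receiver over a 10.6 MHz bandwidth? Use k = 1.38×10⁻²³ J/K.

−103.6 dBm

P_n = kTB = 1.38×10⁻²³ × 300 × 1.06×10⁷ = 4.39×10⁻¹⁴ W
In dBm: 10 log₁₀(4.39×10⁻¹⁴ / 10⁻³) = −103.6 dBm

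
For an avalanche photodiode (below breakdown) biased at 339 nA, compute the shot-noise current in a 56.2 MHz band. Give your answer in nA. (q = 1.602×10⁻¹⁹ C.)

I_n = √(2qI·B)
2qI·B = 2 × 1.602×10⁻¹⁹ × 3.39×10⁻⁷ × 5.62×10⁷ = 6.10×10⁻¹⁸ A²
I_n = √(6.10×10⁻¹⁸) = 2.47×10⁻⁹ A = 2.47 nA

2.47 nA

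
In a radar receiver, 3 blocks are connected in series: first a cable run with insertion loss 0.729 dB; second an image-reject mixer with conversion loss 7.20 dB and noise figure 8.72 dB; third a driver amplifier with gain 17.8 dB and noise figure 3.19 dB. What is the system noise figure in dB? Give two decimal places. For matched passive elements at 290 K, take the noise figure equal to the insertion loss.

Convert to linear (a loss of L dB is a gain of −L dB): F_i = 10^(NF_i/10), G_i = 10^(G_i,dB/10)
  Stage 1: F_1 = 10^(0.729/10) = 1.183, G_1 = 10^(−0.729/10) = 0.8455
  Stage 2: F_2 = 10^(8.72/10) = 7.447, G_2 = 10^(−7.20/10) = 0.1905
  Stage 3: F_3 = 10^(3.19/10) = 2.084, G_3 = 10^(17.8/10) = 60.26
Friis cascade:
  F = 1.183 + (7.447 − 1)/0.8455 + (2.084 − 1)/0.1611 = 15.54
NF = 10 log₁₀(15.54) = 11.91 dB

11.91 dB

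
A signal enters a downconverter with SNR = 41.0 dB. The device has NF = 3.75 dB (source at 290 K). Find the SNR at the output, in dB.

By definition F = SNR_in/SNR_out, so in dB: SNR_out = SNR_in − NF
SNR_out = 41.0 − 3.75 = 37.25 dB

37.25 dB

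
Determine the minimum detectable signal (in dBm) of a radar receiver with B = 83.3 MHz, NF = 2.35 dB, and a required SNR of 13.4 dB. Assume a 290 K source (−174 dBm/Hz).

Sensitivity = −174 + 10 log₁₀(B) + NF + SNR_min
= −174 + 79.21 + 2.35 + 13.4
= −79.04 dBm → −79.0 dBm

−79.0 dBm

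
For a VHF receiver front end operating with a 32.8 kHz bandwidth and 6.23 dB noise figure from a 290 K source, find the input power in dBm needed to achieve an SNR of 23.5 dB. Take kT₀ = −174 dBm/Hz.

Sensitivity = −174 + 10 log₁₀(B) + NF + SNR_min
= −174 + 45.16 + 6.23 + 23.5
= −99.11 dBm → −99.1 dBm

−99.1 dBm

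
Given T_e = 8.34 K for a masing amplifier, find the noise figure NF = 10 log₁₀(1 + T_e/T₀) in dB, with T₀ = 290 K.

F = 1 + T_e/T₀ = 1 + 8.34/290 = 1.02876
NF = 10 log₁₀(1.02876) = 0.123 dB

0.123 dB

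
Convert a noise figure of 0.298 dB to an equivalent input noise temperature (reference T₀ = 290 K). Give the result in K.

F = 10^(0.298/10) = 1.07103
T_e = (F − 1)·T₀ = (1.07103 − 1) × 290 = 20.6 K

20.6 K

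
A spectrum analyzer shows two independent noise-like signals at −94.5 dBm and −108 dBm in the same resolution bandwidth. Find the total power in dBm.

Convert to linear, add, convert back:
P₁ = 3.55×10⁻¹³ W, P₂ = 1.58×10⁻¹⁴ W
P_tot = 3.71×10⁻¹³ W → 10 log₁₀(P_tot / 10⁻³) = −94.3 dBm

−94.3 dBm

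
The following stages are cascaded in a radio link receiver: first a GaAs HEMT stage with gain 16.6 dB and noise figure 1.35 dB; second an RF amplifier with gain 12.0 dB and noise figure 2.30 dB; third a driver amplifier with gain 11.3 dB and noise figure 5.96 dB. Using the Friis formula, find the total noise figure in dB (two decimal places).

1.41 dB

Convert to linear (a loss of L dB is a gain of −L dB): F_i = 10^(NF_i/10), G_i = 10^(G_i,dB/10)
  Stage 1: F_1 = 10^(1.35/10) = 1.365, G_1 = 10^(16.6/10) = 45.71
  Stage 2: F_2 = 10^(2.30/10) = 1.698, G_2 = 10^(12.0/10) = 15.85
  Stage 3: F_3 = 10^(5.96/10) = 3.945, G_3 = 10^(11.3/10) = 13.49
Friis cascade:
  F = 1.365 + (1.698 − 1)/45.71 + (3.945 − 1)/724.4 = 1.384
NF = 10 log₁₀(1.384) = 1.41 dB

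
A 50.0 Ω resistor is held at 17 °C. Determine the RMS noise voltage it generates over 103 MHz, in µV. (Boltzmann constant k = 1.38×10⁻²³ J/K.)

9.08 µV

T = 17 °C + 273.15 = 290.15 K
V_n = √(4kTRB)
4kTRB = 4 × 1.38×10⁻²³ × 290.15 × 5.00×10¹ × 1.03×10⁸ = 8.25×10⁻¹¹ V²
V_n = √(8.25×10⁻¹¹) = 9.08×10⁻⁶ V = 9.08 µV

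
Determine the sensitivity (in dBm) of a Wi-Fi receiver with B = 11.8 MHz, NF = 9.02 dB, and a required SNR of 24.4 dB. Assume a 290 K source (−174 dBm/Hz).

−69.9 dBm

Sensitivity = −174 + 10 log₁₀(B) + NF + SNR_min
= −174 + 70.72 + 9.02 + 24.4
= −69.86 dBm → −69.9 dBm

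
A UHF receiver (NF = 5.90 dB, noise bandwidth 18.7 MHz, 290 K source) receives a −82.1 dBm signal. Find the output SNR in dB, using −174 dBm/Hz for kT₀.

13.3 dB

Noise floor: N = −174 + 10 log₁₀(B) + NF
10 log₁₀(1.87×10⁷) = 72.72 dB
N = −174 + 72.72 + 5.90 = −95.38 dBm
SNR = P_sig − N = −82.1 − (−95.38) = 13.28 dB → 13.3 dB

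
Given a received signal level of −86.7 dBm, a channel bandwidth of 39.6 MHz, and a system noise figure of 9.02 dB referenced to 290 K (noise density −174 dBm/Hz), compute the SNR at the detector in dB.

2.3 dB

Noise floor: N = −174 + 10 log₁₀(B) + NF
10 log₁₀(3.96×10⁷) = 75.98 dB
N = −174 + 75.98 + 9.02 = −89.00 dBm
SNR = P_sig − N = −86.7 − (−89.00) = 2.30 dB → 2.3 dB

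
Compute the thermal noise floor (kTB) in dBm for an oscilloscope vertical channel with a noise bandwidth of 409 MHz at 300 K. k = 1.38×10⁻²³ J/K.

−87.7 dBm

P_n = kTB = 1.38×10⁻²³ × 300 × 4.09×10⁸ = 1.69×10⁻¹² W
In dBm: 10 log₁₀(1.69×10⁻¹² / 10⁻³) = −87.7 dBm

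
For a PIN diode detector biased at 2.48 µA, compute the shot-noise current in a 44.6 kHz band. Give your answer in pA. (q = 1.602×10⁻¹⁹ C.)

188 pA

I_n = √(2qI·B)
2qI·B = 2 × 1.602×10⁻¹⁹ × 2.48×10⁻⁶ × 4.46×10⁴ = 3.54×10⁻²⁰ A²
I_n = √(3.54×10⁻²⁰) = 1.88×10⁻¹⁰ A = 188 pA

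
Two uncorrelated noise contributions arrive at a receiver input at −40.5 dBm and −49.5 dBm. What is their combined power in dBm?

Convert to linear, add, convert back:
P₁ = 8.91×10⁻⁸ W, P₂ = 1.12×10⁻⁸ W
P_tot = 1.00×10⁻⁷ W → 10 log₁₀(P_tot / 10⁻³) = −40.0 dBm

−40.0 dBm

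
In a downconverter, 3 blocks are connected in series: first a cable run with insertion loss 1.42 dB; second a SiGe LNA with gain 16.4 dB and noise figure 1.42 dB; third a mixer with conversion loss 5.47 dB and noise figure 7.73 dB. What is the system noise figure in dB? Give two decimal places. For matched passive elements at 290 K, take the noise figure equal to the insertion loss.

3.18 dB

Convert to linear (a loss of L dB is a gain of −L dB): F_i = 10^(NF_i/10), G_i = 10^(G_i,dB/10)
  Stage 1: F_1 = 10^(1.42/10) = 1.387, G_1 = 10^(−1.42/10) = 0.7211
  Stage 2: F_2 = 10^(1.42/10) = 1.387, G_2 = 10^(16.4/10) = 43.65
  Stage 3: F_3 = 10^(7.73/10) = 5.929, G_3 = 10^(−5.47/10) = 0.2838
Friis cascade:
  F = 1.387 + (1.387 − 1)/0.7211 + (5.929 − 1)/31.48 = 2.080
NF = 10 log₁₀(2.080) = 3.18 dB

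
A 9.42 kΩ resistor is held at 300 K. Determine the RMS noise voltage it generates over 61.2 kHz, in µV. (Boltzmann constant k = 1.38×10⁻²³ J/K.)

V_n = √(4kTRB)
4kTRB = 4 × 1.38×10⁻²³ × 300 × 9.42×10³ × 6.12×10⁴ = 9.55×10⁻¹² V²
V_n = √(9.55×10⁻¹²) = 3.09×10⁻⁶ V = 3.09 µV

3.09 µV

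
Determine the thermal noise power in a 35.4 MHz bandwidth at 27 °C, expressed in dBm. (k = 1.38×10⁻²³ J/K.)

−98.3 dBm

T = 27 °C + 273.15 = 300.15 K
P_n = kTB = 1.38×10⁻²³ × 300.15 × 3.54×10⁷ = 1.47×10⁻¹³ W
In dBm: 10 log₁₀(1.47×10⁻¹³ / 10⁻³) = −98.3 dBm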